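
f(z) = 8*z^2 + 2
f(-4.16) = 140.44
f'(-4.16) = -66.56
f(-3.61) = 106.26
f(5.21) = 219.15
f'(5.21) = 83.36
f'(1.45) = 23.20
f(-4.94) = 197.23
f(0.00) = 2.00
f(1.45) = 18.82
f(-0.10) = 2.08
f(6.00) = 290.00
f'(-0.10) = -1.60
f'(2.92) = 46.72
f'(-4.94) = -79.04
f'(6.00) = 96.00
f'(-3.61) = -57.76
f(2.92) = 70.21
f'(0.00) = 0.00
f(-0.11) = 2.10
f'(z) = 16*z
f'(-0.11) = -1.76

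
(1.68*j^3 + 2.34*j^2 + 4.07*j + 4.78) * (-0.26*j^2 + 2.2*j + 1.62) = -0.4368*j^5 + 3.0876*j^4 + 6.8114*j^3 + 11.502*j^2 + 17.1094*j + 7.7436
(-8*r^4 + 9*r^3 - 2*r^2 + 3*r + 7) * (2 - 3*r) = 24*r^5 - 43*r^4 + 24*r^3 - 13*r^2 - 15*r + 14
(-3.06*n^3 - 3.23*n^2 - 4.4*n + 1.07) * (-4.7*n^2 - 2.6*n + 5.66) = 14.382*n^5 + 23.137*n^4 + 11.7584*n^3 - 11.8708*n^2 - 27.686*n + 6.0562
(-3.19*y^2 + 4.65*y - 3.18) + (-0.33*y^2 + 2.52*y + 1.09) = -3.52*y^2 + 7.17*y - 2.09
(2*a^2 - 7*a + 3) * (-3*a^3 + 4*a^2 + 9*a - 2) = -6*a^5 + 29*a^4 - 19*a^3 - 55*a^2 + 41*a - 6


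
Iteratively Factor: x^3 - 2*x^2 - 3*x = (x + 1)*(x^2 - 3*x) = x*(x + 1)*(x - 3)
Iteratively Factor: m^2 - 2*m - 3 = (m + 1)*(m - 3)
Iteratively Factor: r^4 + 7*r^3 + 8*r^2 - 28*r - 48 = (r + 4)*(r^3 + 3*r^2 - 4*r - 12) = (r + 2)*(r + 4)*(r^2 + r - 6) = (r - 2)*(r + 2)*(r + 4)*(r + 3)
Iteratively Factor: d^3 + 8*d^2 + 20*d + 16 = (d + 2)*(d^2 + 6*d + 8) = (d + 2)*(d + 4)*(d + 2)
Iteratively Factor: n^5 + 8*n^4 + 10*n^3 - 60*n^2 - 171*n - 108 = (n + 1)*(n^4 + 7*n^3 + 3*n^2 - 63*n - 108) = (n - 3)*(n + 1)*(n^3 + 10*n^2 + 33*n + 36) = (n - 3)*(n + 1)*(n + 4)*(n^2 + 6*n + 9) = (n - 3)*(n + 1)*(n + 3)*(n + 4)*(n + 3)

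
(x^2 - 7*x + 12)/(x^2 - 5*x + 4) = (x - 3)/(x - 1)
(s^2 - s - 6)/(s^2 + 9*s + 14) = (s - 3)/(s + 7)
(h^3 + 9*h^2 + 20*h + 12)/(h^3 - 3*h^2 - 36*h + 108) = (h^2 + 3*h + 2)/(h^2 - 9*h + 18)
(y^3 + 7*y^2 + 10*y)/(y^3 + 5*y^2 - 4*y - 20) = y/(y - 2)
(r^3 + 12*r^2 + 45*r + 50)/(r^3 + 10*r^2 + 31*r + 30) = (r + 5)/(r + 3)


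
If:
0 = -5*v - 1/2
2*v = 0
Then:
No Solution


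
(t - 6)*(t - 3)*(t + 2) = t^3 - 7*t^2 + 36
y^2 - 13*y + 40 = (y - 8)*(y - 5)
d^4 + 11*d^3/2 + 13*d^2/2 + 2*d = d*(d + 1/2)*(d + 1)*(d + 4)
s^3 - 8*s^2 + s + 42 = (s - 7)*(s - 3)*(s + 2)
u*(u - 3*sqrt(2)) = u^2 - 3*sqrt(2)*u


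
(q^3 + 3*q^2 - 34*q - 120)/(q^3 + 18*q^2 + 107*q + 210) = (q^2 - 2*q - 24)/(q^2 + 13*q + 42)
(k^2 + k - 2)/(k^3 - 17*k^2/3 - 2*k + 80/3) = 3*(k - 1)/(3*k^2 - 23*k + 40)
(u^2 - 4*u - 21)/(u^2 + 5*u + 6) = (u - 7)/(u + 2)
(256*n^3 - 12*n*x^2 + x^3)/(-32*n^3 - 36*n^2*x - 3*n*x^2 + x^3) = (-8*n + x)/(n + x)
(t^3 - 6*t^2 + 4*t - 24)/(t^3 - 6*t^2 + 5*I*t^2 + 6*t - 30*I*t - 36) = (t^2 + 4)/(t^2 + 5*I*t + 6)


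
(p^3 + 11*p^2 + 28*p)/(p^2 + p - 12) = p*(p + 7)/(p - 3)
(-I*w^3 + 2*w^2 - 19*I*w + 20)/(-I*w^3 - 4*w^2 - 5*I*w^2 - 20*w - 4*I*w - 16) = (w^2 + 6*I*w - 5)/(w^2 + 5*w + 4)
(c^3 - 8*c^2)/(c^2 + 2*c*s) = c*(c - 8)/(c + 2*s)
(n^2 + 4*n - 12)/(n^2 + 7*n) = (n^2 + 4*n - 12)/(n*(n + 7))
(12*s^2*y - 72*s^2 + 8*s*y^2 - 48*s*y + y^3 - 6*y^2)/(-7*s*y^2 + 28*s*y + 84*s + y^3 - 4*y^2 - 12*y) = (12*s^2 + 8*s*y + y^2)/(-7*s*y - 14*s + y^2 + 2*y)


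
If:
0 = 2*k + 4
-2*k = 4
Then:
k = -2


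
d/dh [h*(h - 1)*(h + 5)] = 3*h^2 + 8*h - 5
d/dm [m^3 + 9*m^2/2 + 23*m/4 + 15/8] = 3*m^2 + 9*m + 23/4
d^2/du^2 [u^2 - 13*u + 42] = 2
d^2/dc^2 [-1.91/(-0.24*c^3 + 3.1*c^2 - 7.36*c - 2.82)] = ((11.842 - 2.7504*c)*(0.24*c^3 - 3.1*c^2 + 7.36*c + 2.82) + 1.91*(0.72*c^2 - 6.2*c + 7.36)*(1.44*c^2 - 12.4*c + 14.72))/(0.24*c^3 - 3.1*c^2 + 7.36*c + 2.82)^3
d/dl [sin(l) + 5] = cos(l)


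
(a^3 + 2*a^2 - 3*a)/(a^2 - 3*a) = (a^2 + 2*a - 3)/(a - 3)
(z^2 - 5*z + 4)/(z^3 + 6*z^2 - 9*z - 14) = (z^2 - 5*z + 4)/(z^3 + 6*z^2 - 9*z - 14)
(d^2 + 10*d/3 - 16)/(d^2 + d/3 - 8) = (d + 6)/(d + 3)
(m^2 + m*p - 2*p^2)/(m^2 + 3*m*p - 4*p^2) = (m + 2*p)/(m + 4*p)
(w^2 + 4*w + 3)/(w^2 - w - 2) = (w + 3)/(w - 2)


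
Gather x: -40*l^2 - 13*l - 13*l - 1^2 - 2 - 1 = -40*l^2 - 26*l - 4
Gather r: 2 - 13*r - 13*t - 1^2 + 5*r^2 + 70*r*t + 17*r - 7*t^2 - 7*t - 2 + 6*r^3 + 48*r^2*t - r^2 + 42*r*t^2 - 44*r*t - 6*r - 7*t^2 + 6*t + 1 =6*r^3 + r^2*(48*t + 4) + r*(42*t^2 + 26*t - 2) - 14*t^2 - 14*t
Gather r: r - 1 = r - 1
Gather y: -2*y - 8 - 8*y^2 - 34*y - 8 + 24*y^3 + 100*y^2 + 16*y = 24*y^3 + 92*y^2 - 20*y - 16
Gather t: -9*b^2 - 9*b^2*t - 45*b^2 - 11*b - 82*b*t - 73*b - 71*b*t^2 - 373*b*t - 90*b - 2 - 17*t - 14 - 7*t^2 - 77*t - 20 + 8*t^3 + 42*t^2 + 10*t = -54*b^2 - 174*b + 8*t^3 + t^2*(35 - 71*b) + t*(-9*b^2 - 455*b - 84) - 36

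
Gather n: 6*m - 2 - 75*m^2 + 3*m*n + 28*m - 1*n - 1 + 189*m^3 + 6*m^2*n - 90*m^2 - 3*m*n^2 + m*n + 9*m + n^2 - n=189*m^3 - 165*m^2 + 43*m + n^2*(1 - 3*m) + n*(6*m^2 + 4*m - 2) - 3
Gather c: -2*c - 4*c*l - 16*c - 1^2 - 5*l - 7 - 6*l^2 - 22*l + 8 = c*(-4*l - 18) - 6*l^2 - 27*l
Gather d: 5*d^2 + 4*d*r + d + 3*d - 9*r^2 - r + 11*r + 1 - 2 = 5*d^2 + d*(4*r + 4) - 9*r^2 + 10*r - 1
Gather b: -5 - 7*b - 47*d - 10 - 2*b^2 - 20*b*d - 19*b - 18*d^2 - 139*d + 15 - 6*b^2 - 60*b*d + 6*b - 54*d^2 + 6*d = -8*b^2 + b*(-80*d - 20) - 72*d^2 - 180*d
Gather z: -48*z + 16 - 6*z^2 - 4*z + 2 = -6*z^2 - 52*z + 18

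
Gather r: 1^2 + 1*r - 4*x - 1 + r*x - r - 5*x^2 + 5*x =r*x - 5*x^2 + x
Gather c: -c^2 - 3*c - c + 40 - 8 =-c^2 - 4*c + 32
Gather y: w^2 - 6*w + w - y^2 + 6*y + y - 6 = w^2 - 5*w - y^2 + 7*y - 6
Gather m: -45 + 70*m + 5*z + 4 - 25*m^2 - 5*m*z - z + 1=-25*m^2 + m*(70 - 5*z) + 4*z - 40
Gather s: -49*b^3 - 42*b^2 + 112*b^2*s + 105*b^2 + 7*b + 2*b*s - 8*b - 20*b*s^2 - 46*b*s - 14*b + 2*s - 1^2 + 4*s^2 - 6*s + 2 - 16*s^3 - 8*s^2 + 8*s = -49*b^3 + 63*b^2 - 15*b - 16*s^3 + s^2*(-20*b - 4) + s*(112*b^2 - 44*b + 4) + 1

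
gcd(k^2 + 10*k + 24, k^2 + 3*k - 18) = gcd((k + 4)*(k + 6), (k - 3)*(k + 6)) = k + 6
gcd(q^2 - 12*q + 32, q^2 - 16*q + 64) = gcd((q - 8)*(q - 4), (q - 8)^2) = q - 8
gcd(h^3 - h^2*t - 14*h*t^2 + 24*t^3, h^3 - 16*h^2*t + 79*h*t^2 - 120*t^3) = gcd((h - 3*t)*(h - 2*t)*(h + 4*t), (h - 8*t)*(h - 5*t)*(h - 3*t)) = -h + 3*t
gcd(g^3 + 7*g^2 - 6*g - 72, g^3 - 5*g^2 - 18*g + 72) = g^2 + g - 12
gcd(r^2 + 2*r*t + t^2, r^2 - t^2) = r + t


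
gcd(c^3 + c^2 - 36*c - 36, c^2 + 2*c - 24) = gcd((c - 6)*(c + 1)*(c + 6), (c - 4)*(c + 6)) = c + 6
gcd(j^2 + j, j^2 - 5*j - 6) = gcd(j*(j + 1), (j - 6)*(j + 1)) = j + 1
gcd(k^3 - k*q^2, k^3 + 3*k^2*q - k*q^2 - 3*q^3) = -k^2 + q^2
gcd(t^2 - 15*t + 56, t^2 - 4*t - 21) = t - 7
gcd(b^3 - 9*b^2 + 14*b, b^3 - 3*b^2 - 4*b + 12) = b - 2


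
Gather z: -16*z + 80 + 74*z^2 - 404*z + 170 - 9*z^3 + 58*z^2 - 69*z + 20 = -9*z^3 + 132*z^2 - 489*z + 270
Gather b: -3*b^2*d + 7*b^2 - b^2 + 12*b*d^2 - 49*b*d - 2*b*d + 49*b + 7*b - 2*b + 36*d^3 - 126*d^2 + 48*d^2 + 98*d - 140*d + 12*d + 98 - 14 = b^2*(6 - 3*d) + b*(12*d^2 - 51*d + 54) + 36*d^3 - 78*d^2 - 30*d + 84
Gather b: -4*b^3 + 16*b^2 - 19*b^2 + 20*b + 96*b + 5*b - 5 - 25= -4*b^3 - 3*b^2 + 121*b - 30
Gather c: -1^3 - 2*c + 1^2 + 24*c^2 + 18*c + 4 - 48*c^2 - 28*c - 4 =-24*c^2 - 12*c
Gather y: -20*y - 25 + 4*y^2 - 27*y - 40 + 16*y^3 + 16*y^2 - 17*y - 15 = 16*y^3 + 20*y^2 - 64*y - 80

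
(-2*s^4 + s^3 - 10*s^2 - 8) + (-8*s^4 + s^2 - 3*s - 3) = -10*s^4 + s^3 - 9*s^2 - 3*s - 11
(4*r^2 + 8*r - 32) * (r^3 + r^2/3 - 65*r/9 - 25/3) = 4*r^5 + 28*r^4/3 - 524*r^3/9 - 916*r^2/9 + 1480*r/9 + 800/3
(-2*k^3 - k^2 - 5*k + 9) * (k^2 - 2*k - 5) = -2*k^5 + 3*k^4 + 7*k^3 + 24*k^2 + 7*k - 45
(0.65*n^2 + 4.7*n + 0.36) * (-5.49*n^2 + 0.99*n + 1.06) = -3.5685*n^4 - 25.1595*n^3 + 3.3656*n^2 + 5.3384*n + 0.3816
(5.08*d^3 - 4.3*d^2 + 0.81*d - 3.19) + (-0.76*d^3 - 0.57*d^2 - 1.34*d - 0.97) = 4.32*d^3 - 4.87*d^2 - 0.53*d - 4.16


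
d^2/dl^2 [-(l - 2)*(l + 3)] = -2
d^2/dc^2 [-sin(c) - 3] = sin(c)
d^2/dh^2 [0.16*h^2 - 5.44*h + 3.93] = 0.320000000000000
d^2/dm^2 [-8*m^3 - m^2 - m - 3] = -48*m - 2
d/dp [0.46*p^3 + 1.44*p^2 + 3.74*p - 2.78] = 1.38*p^2 + 2.88*p + 3.74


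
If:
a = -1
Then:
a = -1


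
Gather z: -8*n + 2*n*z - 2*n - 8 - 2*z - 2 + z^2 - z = -10*n + z^2 + z*(2*n - 3) - 10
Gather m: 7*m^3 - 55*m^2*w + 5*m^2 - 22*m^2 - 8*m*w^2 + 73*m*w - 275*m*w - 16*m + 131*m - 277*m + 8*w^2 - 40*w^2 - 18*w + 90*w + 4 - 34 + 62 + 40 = 7*m^3 + m^2*(-55*w - 17) + m*(-8*w^2 - 202*w - 162) - 32*w^2 + 72*w + 72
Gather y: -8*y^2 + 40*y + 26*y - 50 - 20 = -8*y^2 + 66*y - 70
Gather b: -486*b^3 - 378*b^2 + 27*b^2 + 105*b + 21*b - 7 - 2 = -486*b^3 - 351*b^2 + 126*b - 9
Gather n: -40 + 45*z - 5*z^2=-5*z^2 + 45*z - 40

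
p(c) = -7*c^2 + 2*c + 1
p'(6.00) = -82.00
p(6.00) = -239.00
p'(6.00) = -82.00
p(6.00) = -239.00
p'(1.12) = -13.68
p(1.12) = -5.54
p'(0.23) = -1.22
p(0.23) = 1.09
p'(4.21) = -56.94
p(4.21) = -114.65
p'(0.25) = -1.50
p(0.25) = 1.06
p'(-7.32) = 104.48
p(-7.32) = -388.72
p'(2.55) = -33.70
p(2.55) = -39.42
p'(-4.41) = 63.74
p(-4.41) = -143.96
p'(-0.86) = 14.04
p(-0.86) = -5.90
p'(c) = 2 - 14*c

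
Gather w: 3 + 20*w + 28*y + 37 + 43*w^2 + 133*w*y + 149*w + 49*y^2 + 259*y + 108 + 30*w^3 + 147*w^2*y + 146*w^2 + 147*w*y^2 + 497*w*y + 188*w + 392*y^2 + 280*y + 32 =30*w^3 + w^2*(147*y + 189) + w*(147*y^2 + 630*y + 357) + 441*y^2 + 567*y + 180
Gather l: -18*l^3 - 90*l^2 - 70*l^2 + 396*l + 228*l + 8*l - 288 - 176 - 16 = -18*l^3 - 160*l^2 + 632*l - 480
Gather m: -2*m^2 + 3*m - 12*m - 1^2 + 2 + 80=-2*m^2 - 9*m + 81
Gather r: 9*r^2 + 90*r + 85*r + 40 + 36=9*r^2 + 175*r + 76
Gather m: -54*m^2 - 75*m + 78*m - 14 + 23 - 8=-54*m^2 + 3*m + 1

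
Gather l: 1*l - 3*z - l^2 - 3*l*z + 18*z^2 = -l^2 + l*(1 - 3*z) + 18*z^2 - 3*z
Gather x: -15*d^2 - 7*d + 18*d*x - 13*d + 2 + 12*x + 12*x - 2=-15*d^2 - 20*d + x*(18*d + 24)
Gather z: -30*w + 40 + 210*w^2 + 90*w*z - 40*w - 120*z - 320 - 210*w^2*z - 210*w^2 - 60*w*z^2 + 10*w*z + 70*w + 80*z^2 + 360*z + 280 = z^2*(80 - 60*w) + z*(-210*w^2 + 100*w + 240)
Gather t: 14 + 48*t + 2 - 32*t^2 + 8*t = -32*t^2 + 56*t + 16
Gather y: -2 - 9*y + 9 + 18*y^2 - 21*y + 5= 18*y^2 - 30*y + 12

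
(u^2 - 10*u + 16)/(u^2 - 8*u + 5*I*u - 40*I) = (u - 2)/(u + 5*I)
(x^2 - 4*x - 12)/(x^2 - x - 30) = (x + 2)/(x + 5)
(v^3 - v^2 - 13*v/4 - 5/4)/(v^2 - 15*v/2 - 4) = (2*v^2 - 3*v - 5)/(2*(v - 8))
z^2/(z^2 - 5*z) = z/(z - 5)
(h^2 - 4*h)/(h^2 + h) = (h - 4)/(h + 1)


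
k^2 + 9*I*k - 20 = (k + 4*I)*(k + 5*I)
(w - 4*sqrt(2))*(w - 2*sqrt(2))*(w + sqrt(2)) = w^3 - 5*sqrt(2)*w^2 + 4*w + 16*sqrt(2)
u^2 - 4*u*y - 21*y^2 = (u - 7*y)*(u + 3*y)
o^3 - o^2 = o^2*(o - 1)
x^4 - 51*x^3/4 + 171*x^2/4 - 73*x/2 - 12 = (x - 8)*(x - 3)*(x - 2)*(x + 1/4)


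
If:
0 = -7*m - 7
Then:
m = -1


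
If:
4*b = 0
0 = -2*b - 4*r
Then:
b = 0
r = 0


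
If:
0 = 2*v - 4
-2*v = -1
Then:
No Solution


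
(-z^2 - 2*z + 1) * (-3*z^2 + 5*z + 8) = 3*z^4 + z^3 - 21*z^2 - 11*z + 8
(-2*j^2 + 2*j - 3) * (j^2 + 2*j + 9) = -2*j^4 - 2*j^3 - 17*j^2 + 12*j - 27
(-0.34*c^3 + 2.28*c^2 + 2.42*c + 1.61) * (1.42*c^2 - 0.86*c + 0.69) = -0.4828*c^5 + 3.53*c^4 + 1.241*c^3 + 1.7782*c^2 + 0.2852*c + 1.1109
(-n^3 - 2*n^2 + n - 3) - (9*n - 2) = -n^3 - 2*n^2 - 8*n - 1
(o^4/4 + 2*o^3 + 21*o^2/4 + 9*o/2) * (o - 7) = o^5/4 + o^4/4 - 35*o^3/4 - 129*o^2/4 - 63*o/2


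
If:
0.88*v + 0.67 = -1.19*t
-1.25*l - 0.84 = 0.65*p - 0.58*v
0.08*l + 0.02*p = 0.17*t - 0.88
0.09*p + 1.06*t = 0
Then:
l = -129.27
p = 274.78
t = -23.33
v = 30.79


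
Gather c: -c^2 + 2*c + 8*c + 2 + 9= -c^2 + 10*c + 11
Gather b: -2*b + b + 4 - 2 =2 - b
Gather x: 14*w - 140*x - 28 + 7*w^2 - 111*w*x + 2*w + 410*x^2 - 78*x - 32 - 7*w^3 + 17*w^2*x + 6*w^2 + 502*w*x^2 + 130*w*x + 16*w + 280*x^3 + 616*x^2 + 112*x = -7*w^3 + 13*w^2 + 32*w + 280*x^3 + x^2*(502*w + 1026) + x*(17*w^2 + 19*w - 106) - 60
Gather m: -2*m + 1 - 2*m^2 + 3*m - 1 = -2*m^2 + m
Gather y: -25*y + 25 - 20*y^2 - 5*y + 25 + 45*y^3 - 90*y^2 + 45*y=45*y^3 - 110*y^2 + 15*y + 50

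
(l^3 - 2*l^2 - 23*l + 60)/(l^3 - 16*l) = (l^2 + 2*l - 15)/(l*(l + 4))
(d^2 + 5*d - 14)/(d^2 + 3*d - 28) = (d - 2)/(d - 4)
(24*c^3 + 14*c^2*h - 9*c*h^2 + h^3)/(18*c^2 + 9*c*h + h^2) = (24*c^3 + 14*c^2*h - 9*c*h^2 + h^3)/(18*c^2 + 9*c*h + h^2)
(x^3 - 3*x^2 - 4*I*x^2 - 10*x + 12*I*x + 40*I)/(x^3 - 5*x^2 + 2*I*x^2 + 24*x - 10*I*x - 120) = (x + 2)/(x + 6*I)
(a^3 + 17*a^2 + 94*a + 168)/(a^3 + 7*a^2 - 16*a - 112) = (a + 6)/(a - 4)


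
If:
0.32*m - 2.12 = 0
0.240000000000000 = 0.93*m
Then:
No Solution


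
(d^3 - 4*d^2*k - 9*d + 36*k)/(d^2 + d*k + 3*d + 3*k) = (d^2 - 4*d*k - 3*d + 12*k)/(d + k)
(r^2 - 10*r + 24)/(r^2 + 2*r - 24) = (r - 6)/(r + 6)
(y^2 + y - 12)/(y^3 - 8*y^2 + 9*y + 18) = (y + 4)/(y^2 - 5*y - 6)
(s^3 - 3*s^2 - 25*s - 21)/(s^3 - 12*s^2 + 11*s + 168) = (s + 1)/(s - 8)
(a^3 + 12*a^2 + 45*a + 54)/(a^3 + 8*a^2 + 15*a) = (a^2 + 9*a + 18)/(a*(a + 5))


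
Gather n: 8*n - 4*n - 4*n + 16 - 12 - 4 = 0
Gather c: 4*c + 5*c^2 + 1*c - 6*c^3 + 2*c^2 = -6*c^3 + 7*c^2 + 5*c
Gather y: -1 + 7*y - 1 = 7*y - 2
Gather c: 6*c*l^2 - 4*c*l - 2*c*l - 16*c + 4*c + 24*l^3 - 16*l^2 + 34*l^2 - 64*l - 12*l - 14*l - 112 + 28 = c*(6*l^2 - 6*l - 12) + 24*l^3 + 18*l^2 - 90*l - 84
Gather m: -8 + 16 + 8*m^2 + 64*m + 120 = 8*m^2 + 64*m + 128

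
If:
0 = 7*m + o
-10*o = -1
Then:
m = -1/70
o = 1/10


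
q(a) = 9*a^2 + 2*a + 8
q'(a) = 18*a + 2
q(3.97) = 157.79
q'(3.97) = 73.46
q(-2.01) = 40.34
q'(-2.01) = -34.18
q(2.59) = 73.55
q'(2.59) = 48.62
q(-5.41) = 260.59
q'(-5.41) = -95.38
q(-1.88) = 36.05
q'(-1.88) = -31.84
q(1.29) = 25.56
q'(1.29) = 25.22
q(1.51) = 31.54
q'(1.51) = 29.18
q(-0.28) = 8.15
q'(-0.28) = -3.04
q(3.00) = 95.00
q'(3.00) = 56.00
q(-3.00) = 83.00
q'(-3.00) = -52.00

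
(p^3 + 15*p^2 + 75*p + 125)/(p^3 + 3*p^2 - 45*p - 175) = (p + 5)/(p - 7)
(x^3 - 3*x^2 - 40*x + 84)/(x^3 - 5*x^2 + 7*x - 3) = (x^3 - 3*x^2 - 40*x + 84)/(x^3 - 5*x^2 + 7*x - 3)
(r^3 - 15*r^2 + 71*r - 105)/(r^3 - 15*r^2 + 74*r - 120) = (r^2 - 10*r + 21)/(r^2 - 10*r + 24)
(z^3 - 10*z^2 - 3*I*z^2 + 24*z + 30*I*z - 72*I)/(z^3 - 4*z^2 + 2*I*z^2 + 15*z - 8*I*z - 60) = (z - 6)/(z + 5*I)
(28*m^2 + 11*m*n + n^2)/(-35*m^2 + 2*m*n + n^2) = (-4*m - n)/(5*m - n)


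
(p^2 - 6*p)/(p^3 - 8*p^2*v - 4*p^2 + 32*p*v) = (p - 6)/(p^2 - 8*p*v - 4*p + 32*v)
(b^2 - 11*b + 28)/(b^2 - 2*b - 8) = (b - 7)/(b + 2)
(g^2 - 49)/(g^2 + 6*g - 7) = (g - 7)/(g - 1)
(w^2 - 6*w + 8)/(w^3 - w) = (w^2 - 6*w + 8)/(w^3 - w)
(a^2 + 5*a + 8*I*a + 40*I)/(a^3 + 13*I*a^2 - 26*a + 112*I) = (a + 5)/(a^2 + 5*I*a + 14)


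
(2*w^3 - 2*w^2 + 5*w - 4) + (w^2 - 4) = 2*w^3 - w^2 + 5*w - 8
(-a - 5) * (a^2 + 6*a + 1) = -a^3 - 11*a^2 - 31*a - 5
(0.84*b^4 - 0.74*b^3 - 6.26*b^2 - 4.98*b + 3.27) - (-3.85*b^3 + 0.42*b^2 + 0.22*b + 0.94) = 0.84*b^4 + 3.11*b^3 - 6.68*b^2 - 5.2*b + 2.33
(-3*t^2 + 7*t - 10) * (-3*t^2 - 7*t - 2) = 9*t^4 - 13*t^2 + 56*t + 20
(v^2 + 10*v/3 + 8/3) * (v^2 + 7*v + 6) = v^4 + 31*v^3/3 + 32*v^2 + 116*v/3 + 16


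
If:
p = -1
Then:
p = -1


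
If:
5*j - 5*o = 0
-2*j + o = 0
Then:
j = 0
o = 0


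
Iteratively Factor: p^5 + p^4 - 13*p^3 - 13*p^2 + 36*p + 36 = (p + 3)*(p^4 - 2*p^3 - 7*p^2 + 8*p + 12) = (p + 2)*(p + 3)*(p^3 - 4*p^2 + p + 6) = (p + 1)*(p + 2)*(p + 3)*(p^2 - 5*p + 6) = (p - 2)*(p + 1)*(p + 2)*(p + 3)*(p - 3)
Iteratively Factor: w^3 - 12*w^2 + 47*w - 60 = (w - 4)*(w^2 - 8*w + 15) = (w - 4)*(w - 3)*(w - 5)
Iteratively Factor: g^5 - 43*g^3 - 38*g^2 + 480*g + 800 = (g - 5)*(g^4 + 5*g^3 - 18*g^2 - 128*g - 160) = (g - 5)^2*(g^3 + 10*g^2 + 32*g + 32) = (g - 5)^2*(g + 2)*(g^2 + 8*g + 16) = (g - 5)^2*(g + 2)*(g + 4)*(g + 4)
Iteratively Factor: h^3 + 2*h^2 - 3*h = (h)*(h^2 + 2*h - 3) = h*(h + 3)*(h - 1)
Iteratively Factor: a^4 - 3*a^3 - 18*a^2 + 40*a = (a)*(a^3 - 3*a^2 - 18*a + 40) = a*(a + 4)*(a^2 - 7*a + 10) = a*(a - 2)*(a + 4)*(a - 5)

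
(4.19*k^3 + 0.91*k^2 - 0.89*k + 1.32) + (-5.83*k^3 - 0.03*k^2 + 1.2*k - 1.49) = -1.64*k^3 + 0.88*k^2 + 0.31*k - 0.17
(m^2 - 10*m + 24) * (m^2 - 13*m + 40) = m^4 - 23*m^3 + 194*m^2 - 712*m + 960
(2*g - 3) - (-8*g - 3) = 10*g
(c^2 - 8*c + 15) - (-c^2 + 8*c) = 2*c^2 - 16*c + 15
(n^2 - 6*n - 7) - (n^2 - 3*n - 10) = 3 - 3*n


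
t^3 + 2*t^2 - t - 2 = (t - 1)*(t + 1)*(t + 2)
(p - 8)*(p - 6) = p^2 - 14*p + 48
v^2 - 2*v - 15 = (v - 5)*(v + 3)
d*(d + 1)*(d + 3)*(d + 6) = d^4 + 10*d^3 + 27*d^2 + 18*d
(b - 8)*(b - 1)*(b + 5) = b^3 - 4*b^2 - 37*b + 40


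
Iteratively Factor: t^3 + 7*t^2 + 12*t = (t)*(t^2 + 7*t + 12) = t*(t + 4)*(t + 3)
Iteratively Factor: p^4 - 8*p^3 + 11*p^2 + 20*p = (p - 4)*(p^3 - 4*p^2 - 5*p) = p*(p - 4)*(p^2 - 4*p - 5) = p*(p - 5)*(p - 4)*(p + 1)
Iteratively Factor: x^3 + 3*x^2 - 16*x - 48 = (x - 4)*(x^2 + 7*x + 12) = (x - 4)*(x + 3)*(x + 4)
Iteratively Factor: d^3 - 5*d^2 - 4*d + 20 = (d - 2)*(d^2 - 3*d - 10) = (d - 2)*(d + 2)*(d - 5)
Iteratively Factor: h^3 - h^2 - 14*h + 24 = (h - 2)*(h^2 + h - 12) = (h - 2)*(h + 4)*(h - 3)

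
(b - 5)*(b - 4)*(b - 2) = b^3 - 11*b^2 + 38*b - 40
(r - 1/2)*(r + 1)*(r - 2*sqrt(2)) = r^3 - 2*sqrt(2)*r^2 + r^2/2 - sqrt(2)*r - r/2 + sqrt(2)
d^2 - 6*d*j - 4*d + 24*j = (d - 4)*(d - 6*j)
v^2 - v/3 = v*(v - 1/3)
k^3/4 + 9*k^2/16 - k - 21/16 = (k/4 + 1/4)*(k - 7/4)*(k + 3)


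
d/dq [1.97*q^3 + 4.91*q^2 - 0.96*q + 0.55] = 5.91*q^2 + 9.82*q - 0.96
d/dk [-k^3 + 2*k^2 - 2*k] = -3*k^2 + 4*k - 2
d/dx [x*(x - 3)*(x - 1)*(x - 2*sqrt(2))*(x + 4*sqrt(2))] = 5*x^4 - 16*x^3 + 8*sqrt(2)*x^3 - 39*x^2 - 24*sqrt(2)*x^2 + 12*sqrt(2)*x + 128*x - 48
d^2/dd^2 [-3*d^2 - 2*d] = -6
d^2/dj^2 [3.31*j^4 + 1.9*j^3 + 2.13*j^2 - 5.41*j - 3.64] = 39.72*j^2 + 11.4*j + 4.26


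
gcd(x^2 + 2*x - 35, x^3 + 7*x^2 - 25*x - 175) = x^2 + 2*x - 35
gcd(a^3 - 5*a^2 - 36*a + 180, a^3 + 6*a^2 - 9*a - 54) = a + 6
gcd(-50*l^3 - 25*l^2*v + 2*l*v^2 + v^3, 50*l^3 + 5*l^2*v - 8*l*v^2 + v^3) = -10*l^2 - 3*l*v + v^2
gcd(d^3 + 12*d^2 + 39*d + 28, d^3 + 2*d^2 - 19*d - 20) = d + 1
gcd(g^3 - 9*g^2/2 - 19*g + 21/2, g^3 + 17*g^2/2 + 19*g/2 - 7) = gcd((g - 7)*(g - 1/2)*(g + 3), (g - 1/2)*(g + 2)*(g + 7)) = g - 1/2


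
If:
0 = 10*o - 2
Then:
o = 1/5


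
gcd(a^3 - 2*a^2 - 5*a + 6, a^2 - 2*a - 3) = a - 3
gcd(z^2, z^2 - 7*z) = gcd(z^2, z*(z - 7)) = z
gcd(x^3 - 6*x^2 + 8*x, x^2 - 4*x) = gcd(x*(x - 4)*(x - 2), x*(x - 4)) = x^2 - 4*x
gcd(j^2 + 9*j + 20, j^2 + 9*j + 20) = j^2 + 9*j + 20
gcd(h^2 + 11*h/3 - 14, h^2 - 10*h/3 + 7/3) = h - 7/3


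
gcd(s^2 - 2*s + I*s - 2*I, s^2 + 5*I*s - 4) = s + I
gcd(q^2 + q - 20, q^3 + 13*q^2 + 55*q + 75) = q + 5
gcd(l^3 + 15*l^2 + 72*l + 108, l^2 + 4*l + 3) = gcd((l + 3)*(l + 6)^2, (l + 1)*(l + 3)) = l + 3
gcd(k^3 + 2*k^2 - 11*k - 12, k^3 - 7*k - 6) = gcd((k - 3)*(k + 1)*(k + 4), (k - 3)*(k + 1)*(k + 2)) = k^2 - 2*k - 3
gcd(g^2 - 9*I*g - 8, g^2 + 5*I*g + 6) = g - I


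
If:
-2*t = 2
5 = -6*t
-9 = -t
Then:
No Solution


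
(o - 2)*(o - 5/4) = o^2 - 13*o/4 + 5/2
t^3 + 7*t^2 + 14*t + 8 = (t + 1)*(t + 2)*(t + 4)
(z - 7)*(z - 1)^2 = z^3 - 9*z^2 + 15*z - 7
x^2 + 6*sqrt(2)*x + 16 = (x + 2*sqrt(2))*(x + 4*sqrt(2))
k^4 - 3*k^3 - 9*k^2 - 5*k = k*(k - 5)*(k + 1)^2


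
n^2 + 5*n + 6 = (n + 2)*(n + 3)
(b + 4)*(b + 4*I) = b^2 + 4*b + 4*I*b + 16*I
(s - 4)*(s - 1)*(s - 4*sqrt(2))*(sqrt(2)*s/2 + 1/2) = sqrt(2)*s^4/2 - 5*sqrt(2)*s^3/2 - 7*s^3/2 + 35*s^2/2 - 14*s + 10*sqrt(2)*s - 8*sqrt(2)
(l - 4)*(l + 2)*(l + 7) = l^3 + 5*l^2 - 22*l - 56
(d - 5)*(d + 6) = d^2 + d - 30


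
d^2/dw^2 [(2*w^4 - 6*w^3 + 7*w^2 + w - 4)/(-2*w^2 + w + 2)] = 4*(-4*w^6 + 6*w^5 + 9*w^4 - 10*w^3 - 24*w^2 + 18*w - 3)/(8*w^6 - 12*w^5 - 18*w^4 + 23*w^3 + 18*w^2 - 12*w - 8)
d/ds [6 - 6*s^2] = -12*s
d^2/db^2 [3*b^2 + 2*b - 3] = 6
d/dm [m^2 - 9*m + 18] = 2*m - 9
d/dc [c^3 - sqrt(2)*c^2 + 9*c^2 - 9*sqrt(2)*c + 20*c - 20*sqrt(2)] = 3*c^2 - 2*sqrt(2)*c + 18*c - 9*sqrt(2) + 20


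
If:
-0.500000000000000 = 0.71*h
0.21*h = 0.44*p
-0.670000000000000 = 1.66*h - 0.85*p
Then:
No Solution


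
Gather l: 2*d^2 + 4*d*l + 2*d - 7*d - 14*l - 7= 2*d^2 - 5*d + l*(4*d - 14) - 7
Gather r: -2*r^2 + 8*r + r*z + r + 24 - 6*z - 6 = -2*r^2 + r*(z + 9) - 6*z + 18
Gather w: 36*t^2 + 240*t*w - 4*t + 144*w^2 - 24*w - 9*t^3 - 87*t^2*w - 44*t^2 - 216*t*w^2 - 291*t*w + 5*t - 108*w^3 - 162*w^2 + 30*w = -9*t^3 - 8*t^2 + t - 108*w^3 + w^2*(-216*t - 18) + w*(-87*t^2 - 51*t + 6)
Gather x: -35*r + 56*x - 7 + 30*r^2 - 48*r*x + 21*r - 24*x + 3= 30*r^2 - 14*r + x*(32 - 48*r) - 4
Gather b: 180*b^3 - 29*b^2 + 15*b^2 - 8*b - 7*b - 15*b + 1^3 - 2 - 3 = 180*b^3 - 14*b^2 - 30*b - 4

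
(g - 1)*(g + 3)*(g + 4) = g^3 + 6*g^2 + 5*g - 12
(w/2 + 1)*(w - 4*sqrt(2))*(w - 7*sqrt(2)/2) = w^3/2 - 15*sqrt(2)*w^2/4 + w^2 - 15*sqrt(2)*w/2 + 14*w + 28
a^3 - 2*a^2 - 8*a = a*(a - 4)*(a + 2)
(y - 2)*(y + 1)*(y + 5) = y^3 + 4*y^2 - 7*y - 10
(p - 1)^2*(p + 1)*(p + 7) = p^4 + 6*p^3 - 8*p^2 - 6*p + 7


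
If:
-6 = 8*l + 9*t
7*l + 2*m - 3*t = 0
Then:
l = -9*t/8 - 3/4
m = 87*t/16 + 21/8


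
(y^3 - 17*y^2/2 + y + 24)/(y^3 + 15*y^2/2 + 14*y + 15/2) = (y^2 - 10*y + 16)/(y^2 + 6*y + 5)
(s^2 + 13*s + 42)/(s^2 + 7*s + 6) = (s + 7)/(s + 1)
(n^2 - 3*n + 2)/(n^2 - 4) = (n - 1)/(n + 2)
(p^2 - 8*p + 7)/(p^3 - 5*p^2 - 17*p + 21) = 1/(p + 3)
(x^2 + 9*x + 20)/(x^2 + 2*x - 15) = (x + 4)/(x - 3)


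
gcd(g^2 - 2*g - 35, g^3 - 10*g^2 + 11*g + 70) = g - 7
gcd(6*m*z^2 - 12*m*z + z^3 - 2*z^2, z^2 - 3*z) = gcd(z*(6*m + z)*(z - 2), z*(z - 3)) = z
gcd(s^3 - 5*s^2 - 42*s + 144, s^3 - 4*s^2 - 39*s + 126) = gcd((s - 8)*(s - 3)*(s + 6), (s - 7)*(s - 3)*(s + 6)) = s^2 + 3*s - 18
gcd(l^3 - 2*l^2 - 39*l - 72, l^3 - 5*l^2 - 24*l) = l^2 - 5*l - 24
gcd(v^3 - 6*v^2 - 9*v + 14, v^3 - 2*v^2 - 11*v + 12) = v - 1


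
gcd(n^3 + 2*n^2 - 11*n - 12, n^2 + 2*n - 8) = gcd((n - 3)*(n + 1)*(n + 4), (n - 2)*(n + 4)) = n + 4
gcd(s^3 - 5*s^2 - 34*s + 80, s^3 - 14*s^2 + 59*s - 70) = s - 2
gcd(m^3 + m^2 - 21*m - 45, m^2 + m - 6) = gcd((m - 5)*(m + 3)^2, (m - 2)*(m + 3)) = m + 3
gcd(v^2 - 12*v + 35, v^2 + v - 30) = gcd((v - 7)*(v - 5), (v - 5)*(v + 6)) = v - 5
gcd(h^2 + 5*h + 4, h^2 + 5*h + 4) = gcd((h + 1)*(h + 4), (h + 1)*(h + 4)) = h^2 + 5*h + 4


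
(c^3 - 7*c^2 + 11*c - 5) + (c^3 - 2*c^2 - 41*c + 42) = 2*c^3 - 9*c^2 - 30*c + 37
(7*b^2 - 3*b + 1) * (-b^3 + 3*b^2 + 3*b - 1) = -7*b^5 + 24*b^4 + 11*b^3 - 13*b^2 + 6*b - 1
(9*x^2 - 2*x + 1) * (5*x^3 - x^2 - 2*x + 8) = 45*x^5 - 19*x^4 - 11*x^3 + 75*x^2 - 18*x + 8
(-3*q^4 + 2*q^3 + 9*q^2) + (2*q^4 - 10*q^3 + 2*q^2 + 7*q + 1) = -q^4 - 8*q^3 + 11*q^2 + 7*q + 1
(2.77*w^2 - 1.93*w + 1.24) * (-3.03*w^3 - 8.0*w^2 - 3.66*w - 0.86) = -8.3931*w^5 - 16.3121*w^4 + 1.5446*w^3 - 5.2384*w^2 - 2.8786*w - 1.0664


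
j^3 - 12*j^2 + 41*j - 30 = (j - 6)*(j - 5)*(j - 1)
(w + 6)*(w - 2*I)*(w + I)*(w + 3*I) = w^4 + 6*w^3 + 2*I*w^3 + 5*w^2 + 12*I*w^2 + 30*w + 6*I*w + 36*I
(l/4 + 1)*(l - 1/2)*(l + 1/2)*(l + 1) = l^4/4 + 5*l^3/4 + 15*l^2/16 - 5*l/16 - 1/4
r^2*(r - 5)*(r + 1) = r^4 - 4*r^3 - 5*r^2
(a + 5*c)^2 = a^2 + 10*a*c + 25*c^2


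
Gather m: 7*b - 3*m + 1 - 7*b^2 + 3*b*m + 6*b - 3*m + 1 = -7*b^2 + 13*b + m*(3*b - 6) + 2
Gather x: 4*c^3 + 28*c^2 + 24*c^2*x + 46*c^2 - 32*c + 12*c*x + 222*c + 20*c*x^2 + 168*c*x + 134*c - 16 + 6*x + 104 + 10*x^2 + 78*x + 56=4*c^3 + 74*c^2 + 324*c + x^2*(20*c + 10) + x*(24*c^2 + 180*c + 84) + 144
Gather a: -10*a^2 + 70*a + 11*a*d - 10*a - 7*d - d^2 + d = -10*a^2 + a*(11*d + 60) - d^2 - 6*d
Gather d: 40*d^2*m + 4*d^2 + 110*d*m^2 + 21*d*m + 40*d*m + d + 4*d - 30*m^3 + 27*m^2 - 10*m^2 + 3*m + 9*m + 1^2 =d^2*(40*m + 4) + d*(110*m^2 + 61*m + 5) - 30*m^3 + 17*m^2 + 12*m + 1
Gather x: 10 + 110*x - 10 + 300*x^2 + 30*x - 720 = 300*x^2 + 140*x - 720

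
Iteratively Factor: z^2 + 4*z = (z)*(z + 4)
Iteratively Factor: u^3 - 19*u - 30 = (u + 2)*(u^2 - 2*u - 15) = (u + 2)*(u + 3)*(u - 5)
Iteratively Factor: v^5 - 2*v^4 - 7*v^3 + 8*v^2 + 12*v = (v + 2)*(v^4 - 4*v^3 + v^2 + 6*v) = (v - 2)*(v + 2)*(v^3 - 2*v^2 - 3*v) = v*(v - 2)*(v + 2)*(v^2 - 2*v - 3) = v*(v - 3)*(v - 2)*(v + 2)*(v + 1)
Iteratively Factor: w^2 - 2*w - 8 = (w + 2)*(w - 4)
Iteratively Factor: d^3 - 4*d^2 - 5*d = (d)*(d^2 - 4*d - 5) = d*(d - 5)*(d + 1)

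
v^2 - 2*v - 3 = (v - 3)*(v + 1)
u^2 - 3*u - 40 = (u - 8)*(u + 5)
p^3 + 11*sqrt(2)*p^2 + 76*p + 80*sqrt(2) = (p + 2*sqrt(2))*(p + 4*sqrt(2))*(p + 5*sqrt(2))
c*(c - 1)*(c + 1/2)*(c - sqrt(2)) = c^4 - sqrt(2)*c^3 - c^3/2 - c^2/2 + sqrt(2)*c^2/2 + sqrt(2)*c/2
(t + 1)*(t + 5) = t^2 + 6*t + 5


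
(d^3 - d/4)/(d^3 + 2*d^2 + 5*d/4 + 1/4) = d*(2*d - 1)/(2*d^2 + 3*d + 1)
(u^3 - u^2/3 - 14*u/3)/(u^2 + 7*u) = (3*u^2 - u - 14)/(3*(u + 7))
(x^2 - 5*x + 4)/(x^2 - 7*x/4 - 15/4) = 4*(-x^2 + 5*x - 4)/(-4*x^2 + 7*x + 15)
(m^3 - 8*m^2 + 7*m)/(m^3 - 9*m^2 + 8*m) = (m - 7)/(m - 8)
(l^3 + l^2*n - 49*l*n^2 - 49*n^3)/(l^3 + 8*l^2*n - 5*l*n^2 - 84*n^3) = (l^2 - 6*l*n - 7*n^2)/(l^2 + l*n - 12*n^2)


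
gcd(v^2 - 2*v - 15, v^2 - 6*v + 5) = v - 5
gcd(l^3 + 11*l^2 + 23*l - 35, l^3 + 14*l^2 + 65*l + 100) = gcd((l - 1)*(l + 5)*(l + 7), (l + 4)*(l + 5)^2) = l + 5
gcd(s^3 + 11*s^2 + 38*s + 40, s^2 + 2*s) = s + 2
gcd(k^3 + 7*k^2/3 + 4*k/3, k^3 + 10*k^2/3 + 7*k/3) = k^2 + k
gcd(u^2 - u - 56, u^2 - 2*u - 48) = u - 8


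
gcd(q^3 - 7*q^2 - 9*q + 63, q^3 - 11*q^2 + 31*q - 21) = q^2 - 10*q + 21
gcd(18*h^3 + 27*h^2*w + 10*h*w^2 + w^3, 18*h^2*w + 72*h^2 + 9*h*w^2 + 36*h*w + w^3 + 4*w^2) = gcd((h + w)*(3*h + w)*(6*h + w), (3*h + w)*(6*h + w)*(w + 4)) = 18*h^2 + 9*h*w + w^2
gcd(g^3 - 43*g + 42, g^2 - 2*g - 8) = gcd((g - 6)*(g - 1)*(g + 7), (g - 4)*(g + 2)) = 1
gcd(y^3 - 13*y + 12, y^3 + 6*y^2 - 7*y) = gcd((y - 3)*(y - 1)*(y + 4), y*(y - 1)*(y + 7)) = y - 1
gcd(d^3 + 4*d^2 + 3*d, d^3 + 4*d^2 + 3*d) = d^3 + 4*d^2 + 3*d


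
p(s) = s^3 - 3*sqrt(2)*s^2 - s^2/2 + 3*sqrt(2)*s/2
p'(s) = 3*s^2 - 6*sqrt(2)*s - s + 3*sqrt(2)/2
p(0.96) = -1.45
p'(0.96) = -4.22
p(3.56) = -7.44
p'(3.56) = 6.37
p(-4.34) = -180.28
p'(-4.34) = 99.79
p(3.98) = -3.64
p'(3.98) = 11.89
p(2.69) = -9.15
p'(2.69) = -1.69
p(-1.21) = -11.28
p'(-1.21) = 17.99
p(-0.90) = -6.48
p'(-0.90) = 13.09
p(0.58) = -0.17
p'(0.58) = -2.37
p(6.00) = 57.99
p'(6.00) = 53.21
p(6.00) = 57.99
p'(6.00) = 53.21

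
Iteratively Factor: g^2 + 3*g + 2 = (g + 2)*(g + 1)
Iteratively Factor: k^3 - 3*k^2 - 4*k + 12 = (k - 3)*(k^2 - 4) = (k - 3)*(k - 2)*(k + 2)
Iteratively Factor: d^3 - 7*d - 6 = (d + 2)*(d^2 - 2*d - 3) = (d - 3)*(d + 2)*(d + 1)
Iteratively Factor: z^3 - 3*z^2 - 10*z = (z)*(z^2 - 3*z - 10) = z*(z - 5)*(z + 2)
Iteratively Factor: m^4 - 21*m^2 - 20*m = (m - 5)*(m^3 + 5*m^2 + 4*m) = (m - 5)*(m + 4)*(m^2 + m) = (m - 5)*(m + 1)*(m + 4)*(m)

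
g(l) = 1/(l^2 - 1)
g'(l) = -2*l/(l^2 - 1)^2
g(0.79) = -2.66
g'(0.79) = -11.18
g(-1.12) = 3.93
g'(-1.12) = 34.61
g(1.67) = 0.56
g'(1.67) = -1.04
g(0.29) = -1.09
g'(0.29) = -0.69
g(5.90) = 0.03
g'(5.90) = -0.01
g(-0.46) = -1.27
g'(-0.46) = 1.48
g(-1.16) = 2.89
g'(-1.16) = 19.42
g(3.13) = 0.11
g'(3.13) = -0.08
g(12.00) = 0.01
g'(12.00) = 0.00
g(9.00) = 0.01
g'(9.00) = 0.00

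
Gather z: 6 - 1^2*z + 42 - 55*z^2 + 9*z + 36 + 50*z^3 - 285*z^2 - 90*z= 50*z^3 - 340*z^2 - 82*z + 84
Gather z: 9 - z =9 - z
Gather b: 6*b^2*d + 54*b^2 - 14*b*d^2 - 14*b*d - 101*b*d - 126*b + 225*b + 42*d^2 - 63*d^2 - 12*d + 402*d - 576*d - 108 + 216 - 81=b^2*(6*d + 54) + b*(-14*d^2 - 115*d + 99) - 21*d^2 - 186*d + 27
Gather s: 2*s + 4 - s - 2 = s + 2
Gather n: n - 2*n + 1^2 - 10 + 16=7 - n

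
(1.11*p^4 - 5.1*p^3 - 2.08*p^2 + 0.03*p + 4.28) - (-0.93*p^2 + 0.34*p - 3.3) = 1.11*p^4 - 5.1*p^3 - 1.15*p^2 - 0.31*p + 7.58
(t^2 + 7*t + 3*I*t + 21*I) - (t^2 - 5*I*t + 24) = 7*t + 8*I*t - 24 + 21*I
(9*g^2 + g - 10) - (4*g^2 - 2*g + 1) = 5*g^2 + 3*g - 11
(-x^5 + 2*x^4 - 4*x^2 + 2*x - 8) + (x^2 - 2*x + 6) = -x^5 + 2*x^4 - 3*x^2 - 2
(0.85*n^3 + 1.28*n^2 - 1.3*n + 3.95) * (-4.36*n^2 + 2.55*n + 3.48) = -3.706*n^5 - 3.4133*n^4 + 11.89*n^3 - 16.0826*n^2 + 5.5485*n + 13.746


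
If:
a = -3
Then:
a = -3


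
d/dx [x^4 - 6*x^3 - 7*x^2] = 2*x*(2*x^2 - 9*x - 7)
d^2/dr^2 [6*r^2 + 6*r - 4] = 12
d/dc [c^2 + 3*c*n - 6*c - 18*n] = 2*c + 3*n - 6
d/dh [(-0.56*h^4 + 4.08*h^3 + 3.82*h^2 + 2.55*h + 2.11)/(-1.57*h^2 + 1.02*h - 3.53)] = (1.7584*h^5 - 8.1192*h^4 + 16.2304*h^3 - 35.3073*h^2 - 20.3438*h - 11.1537)/(2.4649*h^4 - 3.2028*h^3 + 12.1246*h^2 - 7.2012*h + 12.4609)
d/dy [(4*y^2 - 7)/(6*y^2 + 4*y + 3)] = 4*(4*y^2 + 27*y + 7)/(36*y^4 + 48*y^3 + 52*y^2 + 24*y + 9)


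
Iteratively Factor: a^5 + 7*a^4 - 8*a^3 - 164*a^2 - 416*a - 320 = (a + 4)*(a^4 + 3*a^3 - 20*a^2 - 84*a - 80) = (a + 4)^2*(a^3 - a^2 - 16*a - 20) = (a - 5)*(a + 4)^2*(a^2 + 4*a + 4) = (a - 5)*(a + 2)*(a + 4)^2*(a + 2)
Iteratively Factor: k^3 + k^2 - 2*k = (k + 2)*(k^2 - k) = k*(k + 2)*(k - 1)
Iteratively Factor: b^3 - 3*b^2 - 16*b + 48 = (b + 4)*(b^2 - 7*b + 12) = (b - 3)*(b + 4)*(b - 4)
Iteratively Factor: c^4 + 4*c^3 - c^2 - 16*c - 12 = (c - 2)*(c^3 + 6*c^2 + 11*c + 6) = (c - 2)*(c + 1)*(c^2 + 5*c + 6) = (c - 2)*(c + 1)*(c + 2)*(c + 3)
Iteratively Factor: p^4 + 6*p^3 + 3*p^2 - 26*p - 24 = (p + 4)*(p^3 + 2*p^2 - 5*p - 6) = (p + 1)*(p + 4)*(p^2 + p - 6) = (p + 1)*(p + 3)*(p + 4)*(p - 2)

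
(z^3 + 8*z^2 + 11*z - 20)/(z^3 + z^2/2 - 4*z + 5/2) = 2*(z^2 + 9*z + 20)/(2*z^2 + 3*z - 5)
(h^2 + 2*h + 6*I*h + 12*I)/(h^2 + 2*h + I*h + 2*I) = (h + 6*I)/(h + I)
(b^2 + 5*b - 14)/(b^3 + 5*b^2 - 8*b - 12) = (b + 7)/(b^2 + 7*b + 6)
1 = 1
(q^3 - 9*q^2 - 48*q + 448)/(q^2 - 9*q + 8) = (q^2 - q - 56)/(q - 1)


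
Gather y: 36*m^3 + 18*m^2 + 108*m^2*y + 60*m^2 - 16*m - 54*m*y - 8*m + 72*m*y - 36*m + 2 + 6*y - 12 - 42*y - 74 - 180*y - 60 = 36*m^3 + 78*m^2 - 60*m + y*(108*m^2 + 18*m - 216) - 144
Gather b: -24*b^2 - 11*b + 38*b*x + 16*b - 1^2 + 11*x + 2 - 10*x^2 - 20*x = -24*b^2 + b*(38*x + 5) - 10*x^2 - 9*x + 1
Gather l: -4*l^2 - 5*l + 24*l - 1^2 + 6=-4*l^2 + 19*l + 5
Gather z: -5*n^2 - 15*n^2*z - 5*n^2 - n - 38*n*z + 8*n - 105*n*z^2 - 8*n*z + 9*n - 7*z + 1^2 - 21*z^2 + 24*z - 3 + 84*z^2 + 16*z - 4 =-10*n^2 + 16*n + z^2*(63 - 105*n) + z*(-15*n^2 - 46*n + 33) - 6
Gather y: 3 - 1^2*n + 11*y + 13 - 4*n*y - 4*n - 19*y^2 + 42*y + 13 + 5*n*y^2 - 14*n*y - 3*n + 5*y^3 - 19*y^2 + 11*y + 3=-8*n + 5*y^3 + y^2*(5*n - 38) + y*(64 - 18*n) + 32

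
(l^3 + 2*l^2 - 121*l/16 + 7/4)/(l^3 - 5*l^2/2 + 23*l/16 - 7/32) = 2*(l + 4)/(2*l - 1)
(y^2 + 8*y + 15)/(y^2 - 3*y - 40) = (y + 3)/(y - 8)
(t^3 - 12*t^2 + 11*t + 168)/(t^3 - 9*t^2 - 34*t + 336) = (t + 3)/(t + 6)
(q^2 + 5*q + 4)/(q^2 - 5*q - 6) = (q + 4)/(q - 6)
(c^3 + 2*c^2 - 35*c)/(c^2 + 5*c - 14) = c*(c - 5)/(c - 2)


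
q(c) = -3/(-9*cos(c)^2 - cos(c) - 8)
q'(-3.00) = 0.03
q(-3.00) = 0.19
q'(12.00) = -0.11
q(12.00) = 0.20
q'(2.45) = -0.16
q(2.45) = 0.24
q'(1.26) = 0.22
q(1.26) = 0.33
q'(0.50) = 0.10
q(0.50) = 0.19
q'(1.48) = 0.12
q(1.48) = 0.37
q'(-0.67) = -0.14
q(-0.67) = 0.21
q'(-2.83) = 0.06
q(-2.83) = 0.20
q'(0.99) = 0.22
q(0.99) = 0.27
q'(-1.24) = -0.23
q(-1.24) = 0.32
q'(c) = -3*(-18*sin(c)*cos(c) - sin(c))/(-9*cos(c)^2 - cos(c) - 8)^2 = 3*(18*cos(c) + 1)*sin(c)/(9*cos(c)^2 + cos(c) + 8)^2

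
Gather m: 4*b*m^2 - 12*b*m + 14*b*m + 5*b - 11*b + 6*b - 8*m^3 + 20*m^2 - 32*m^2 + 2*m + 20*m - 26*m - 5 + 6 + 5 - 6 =-8*m^3 + m^2*(4*b - 12) + m*(2*b - 4)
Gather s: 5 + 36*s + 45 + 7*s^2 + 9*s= 7*s^2 + 45*s + 50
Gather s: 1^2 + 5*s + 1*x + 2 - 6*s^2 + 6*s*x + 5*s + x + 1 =-6*s^2 + s*(6*x + 10) + 2*x + 4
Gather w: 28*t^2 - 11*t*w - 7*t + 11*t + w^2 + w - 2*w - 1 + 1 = 28*t^2 + 4*t + w^2 + w*(-11*t - 1)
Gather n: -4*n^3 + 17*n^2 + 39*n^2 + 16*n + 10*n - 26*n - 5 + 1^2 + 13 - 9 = -4*n^3 + 56*n^2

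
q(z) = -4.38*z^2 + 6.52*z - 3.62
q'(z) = 6.52 - 8.76*z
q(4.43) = -60.69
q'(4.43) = -32.29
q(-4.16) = -106.54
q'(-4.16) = 42.96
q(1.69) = -5.11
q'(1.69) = -8.28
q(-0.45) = -7.44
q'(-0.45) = 10.46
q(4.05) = -49.06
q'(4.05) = -28.96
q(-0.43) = -7.23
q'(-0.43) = 10.29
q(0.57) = -1.33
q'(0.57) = 1.53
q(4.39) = -59.41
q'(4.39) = -31.94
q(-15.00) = -1086.92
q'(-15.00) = 137.92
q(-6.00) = -200.42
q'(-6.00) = 59.08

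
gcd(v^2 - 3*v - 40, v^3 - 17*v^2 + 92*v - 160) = v - 8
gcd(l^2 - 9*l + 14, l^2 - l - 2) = l - 2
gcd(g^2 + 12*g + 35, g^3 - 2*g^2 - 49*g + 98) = g + 7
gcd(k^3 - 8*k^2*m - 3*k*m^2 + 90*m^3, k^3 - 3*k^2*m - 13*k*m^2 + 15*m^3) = k^2 - 2*k*m - 15*m^2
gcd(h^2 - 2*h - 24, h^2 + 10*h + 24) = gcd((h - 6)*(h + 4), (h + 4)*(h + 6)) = h + 4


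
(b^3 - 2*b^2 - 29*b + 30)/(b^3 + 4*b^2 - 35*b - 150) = (b - 1)/(b + 5)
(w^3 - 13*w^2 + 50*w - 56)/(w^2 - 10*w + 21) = (w^2 - 6*w + 8)/(w - 3)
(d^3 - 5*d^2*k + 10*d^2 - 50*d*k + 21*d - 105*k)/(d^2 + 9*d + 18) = (d^2 - 5*d*k + 7*d - 35*k)/(d + 6)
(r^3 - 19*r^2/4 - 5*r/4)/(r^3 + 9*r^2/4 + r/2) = (r - 5)/(r + 2)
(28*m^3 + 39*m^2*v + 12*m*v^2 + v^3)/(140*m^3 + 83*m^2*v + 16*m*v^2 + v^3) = (m + v)/(5*m + v)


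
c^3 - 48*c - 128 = (c - 8)*(c + 4)^2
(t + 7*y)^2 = t^2 + 14*t*y + 49*y^2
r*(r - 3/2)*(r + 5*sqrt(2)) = r^3 - 3*r^2/2 + 5*sqrt(2)*r^2 - 15*sqrt(2)*r/2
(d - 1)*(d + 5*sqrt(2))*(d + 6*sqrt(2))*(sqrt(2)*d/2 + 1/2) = sqrt(2)*d^4/2 - sqrt(2)*d^3/2 + 23*d^3/2 - 23*d^2/2 + 71*sqrt(2)*d^2/2 - 71*sqrt(2)*d/2 + 30*d - 30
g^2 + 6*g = g*(g + 6)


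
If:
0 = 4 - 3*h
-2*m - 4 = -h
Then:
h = 4/3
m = -4/3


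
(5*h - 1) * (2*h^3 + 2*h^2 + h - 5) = 10*h^4 + 8*h^3 + 3*h^2 - 26*h + 5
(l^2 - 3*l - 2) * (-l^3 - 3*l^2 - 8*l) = -l^5 + 3*l^3 + 30*l^2 + 16*l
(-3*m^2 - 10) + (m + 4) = -3*m^2 + m - 6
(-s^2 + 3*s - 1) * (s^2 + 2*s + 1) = -s^4 + s^3 + 4*s^2 + s - 1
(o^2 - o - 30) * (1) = o^2 - o - 30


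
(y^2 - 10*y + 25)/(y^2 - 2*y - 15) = (y - 5)/(y + 3)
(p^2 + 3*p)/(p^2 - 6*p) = (p + 3)/(p - 6)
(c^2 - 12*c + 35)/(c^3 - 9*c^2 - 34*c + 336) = (c - 5)/(c^2 - 2*c - 48)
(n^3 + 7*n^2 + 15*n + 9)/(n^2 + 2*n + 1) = (n^2 + 6*n + 9)/(n + 1)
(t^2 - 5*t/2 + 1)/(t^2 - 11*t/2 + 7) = (2*t - 1)/(2*t - 7)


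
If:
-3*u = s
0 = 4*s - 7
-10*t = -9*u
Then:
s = 7/4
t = -21/40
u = -7/12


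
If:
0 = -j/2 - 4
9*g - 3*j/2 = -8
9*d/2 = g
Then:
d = -40/81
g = -20/9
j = -8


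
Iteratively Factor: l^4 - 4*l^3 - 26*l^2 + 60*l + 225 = (l - 5)*(l^3 + l^2 - 21*l - 45) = (l - 5)*(l + 3)*(l^2 - 2*l - 15) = (l - 5)*(l + 3)^2*(l - 5)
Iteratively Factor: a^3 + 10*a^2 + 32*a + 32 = (a + 2)*(a^2 + 8*a + 16) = (a + 2)*(a + 4)*(a + 4)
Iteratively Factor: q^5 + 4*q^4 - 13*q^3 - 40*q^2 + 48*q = (q + 4)*(q^4 - 13*q^2 + 12*q) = (q + 4)^2*(q^3 - 4*q^2 + 3*q) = q*(q + 4)^2*(q^2 - 4*q + 3) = q*(q - 3)*(q + 4)^2*(q - 1)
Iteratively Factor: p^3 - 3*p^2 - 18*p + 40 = (p + 4)*(p^2 - 7*p + 10) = (p - 5)*(p + 4)*(p - 2)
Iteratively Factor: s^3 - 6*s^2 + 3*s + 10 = (s + 1)*(s^2 - 7*s + 10) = (s - 5)*(s + 1)*(s - 2)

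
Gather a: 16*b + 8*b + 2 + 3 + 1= 24*b + 6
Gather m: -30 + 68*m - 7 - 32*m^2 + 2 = -32*m^2 + 68*m - 35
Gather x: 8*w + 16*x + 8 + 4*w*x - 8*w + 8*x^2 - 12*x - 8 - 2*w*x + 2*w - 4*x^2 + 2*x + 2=2*w + 4*x^2 + x*(2*w + 6) + 2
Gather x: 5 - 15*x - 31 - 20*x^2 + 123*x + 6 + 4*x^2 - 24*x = -16*x^2 + 84*x - 20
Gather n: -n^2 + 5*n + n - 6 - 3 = -n^2 + 6*n - 9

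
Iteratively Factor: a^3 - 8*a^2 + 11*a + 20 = (a + 1)*(a^2 - 9*a + 20) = (a - 5)*(a + 1)*(a - 4)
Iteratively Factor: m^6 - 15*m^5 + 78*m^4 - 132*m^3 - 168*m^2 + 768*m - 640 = (m - 2)*(m^5 - 13*m^4 + 52*m^3 - 28*m^2 - 224*m + 320) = (m - 2)*(m + 2)*(m^4 - 15*m^3 + 82*m^2 - 192*m + 160) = (m - 4)*(m - 2)*(m + 2)*(m^3 - 11*m^2 + 38*m - 40) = (m - 5)*(m - 4)*(m - 2)*(m + 2)*(m^2 - 6*m + 8) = (m - 5)*(m - 4)^2*(m - 2)*(m + 2)*(m - 2)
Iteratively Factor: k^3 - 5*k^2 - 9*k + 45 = (k + 3)*(k^2 - 8*k + 15) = (k - 5)*(k + 3)*(k - 3)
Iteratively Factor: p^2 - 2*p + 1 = (p - 1)*(p - 1)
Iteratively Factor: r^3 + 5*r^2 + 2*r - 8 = (r + 4)*(r^2 + r - 2) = (r - 1)*(r + 4)*(r + 2)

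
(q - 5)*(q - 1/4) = q^2 - 21*q/4 + 5/4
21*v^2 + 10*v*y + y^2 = (3*v + y)*(7*v + y)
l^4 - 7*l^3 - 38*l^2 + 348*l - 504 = (l - 6)^2*(l - 2)*(l + 7)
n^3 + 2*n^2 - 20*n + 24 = (n - 2)^2*(n + 6)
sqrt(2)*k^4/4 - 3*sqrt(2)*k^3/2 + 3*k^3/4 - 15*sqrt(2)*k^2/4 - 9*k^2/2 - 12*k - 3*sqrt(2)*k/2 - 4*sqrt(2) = (k/2 + 1)*(k - 8)*(k + sqrt(2))*(sqrt(2)*k/2 + 1/2)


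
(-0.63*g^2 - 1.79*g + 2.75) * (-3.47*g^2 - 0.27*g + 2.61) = 2.1861*g^4 + 6.3814*g^3 - 10.7035*g^2 - 5.4144*g + 7.1775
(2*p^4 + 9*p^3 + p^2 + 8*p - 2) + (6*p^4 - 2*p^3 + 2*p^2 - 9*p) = 8*p^4 + 7*p^3 + 3*p^2 - p - 2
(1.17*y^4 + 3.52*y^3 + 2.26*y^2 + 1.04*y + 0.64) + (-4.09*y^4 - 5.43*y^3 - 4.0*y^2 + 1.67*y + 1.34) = -2.92*y^4 - 1.91*y^3 - 1.74*y^2 + 2.71*y + 1.98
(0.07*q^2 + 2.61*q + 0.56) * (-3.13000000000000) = -0.2191*q^2 - 8.1693*q - 1.7528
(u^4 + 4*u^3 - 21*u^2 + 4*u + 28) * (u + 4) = u^5 + 8*u^4 - 5*u^3 - 80*u^2 + 44*u + 112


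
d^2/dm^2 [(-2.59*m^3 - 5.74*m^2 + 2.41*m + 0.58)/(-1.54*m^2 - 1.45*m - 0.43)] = (-7.105427357601e-15*m^5 + 2.8421709430404e-14*m^4 - 29.605198*m^3 - 21.370146*m^2 + 4.677918*m + 3.457174)/(3.652264*m^6 + 10.31646*m^5 + 12.772914*m^4 + 8.809765*m^3 + 3.566463*m^2 + 0.804315*m + 0.079507)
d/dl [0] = 0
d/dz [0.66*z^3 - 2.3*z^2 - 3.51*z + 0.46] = 1.98*z^2 - 4.6*z - 3.51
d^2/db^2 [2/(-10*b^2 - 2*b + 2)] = 2*(25*b^2 + 5*b - (10*b + 1)^2 - 5)/(5*b^2 + b - 1)^3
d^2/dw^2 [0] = 0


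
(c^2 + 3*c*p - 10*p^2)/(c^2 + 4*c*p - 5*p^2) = (-c + 2*p)/(-c + p)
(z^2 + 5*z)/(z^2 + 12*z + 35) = z/(z + 7)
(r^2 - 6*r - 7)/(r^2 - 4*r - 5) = (r - 7)/(r - 5)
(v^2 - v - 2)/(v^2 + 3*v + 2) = (v - 2)/(v + 2)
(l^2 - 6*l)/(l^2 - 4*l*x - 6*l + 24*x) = l/(l - 4*x)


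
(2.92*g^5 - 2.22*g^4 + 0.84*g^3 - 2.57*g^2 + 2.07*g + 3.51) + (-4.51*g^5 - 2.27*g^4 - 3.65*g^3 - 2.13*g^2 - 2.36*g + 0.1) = -1.59*g^5 - 4.49*g^4 - 2.81*g^3 - 4.7*g^2 - 0.29*g + 3.61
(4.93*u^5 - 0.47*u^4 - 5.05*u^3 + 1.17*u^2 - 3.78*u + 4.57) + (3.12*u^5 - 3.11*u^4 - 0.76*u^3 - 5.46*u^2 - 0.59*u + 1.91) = 8.05*u^5 - 3.58*u^4 - 5.81*u^3 - 4.29*u^2 - 4.37*u + 6.48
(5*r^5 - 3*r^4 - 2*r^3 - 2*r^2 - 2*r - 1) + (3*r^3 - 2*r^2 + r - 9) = 5*r^5 - 3*r^4 + r^3 - 4*r^2 - r - 10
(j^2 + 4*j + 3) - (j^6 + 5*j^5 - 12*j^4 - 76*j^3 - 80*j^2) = -j^6 - 5*j^5 + 12*j^4 + 76*j^3 + 81*j^2 + 4*j + 3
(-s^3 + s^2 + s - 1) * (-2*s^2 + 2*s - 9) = 2*s^5 - 4*s^4 + 9*s^3 - 5*s^2 - 11*s + 9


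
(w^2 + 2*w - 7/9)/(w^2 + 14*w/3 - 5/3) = (w + 7/3)/(w + 5)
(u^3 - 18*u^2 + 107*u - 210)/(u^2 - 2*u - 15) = (u^2 - 13*u + 42)/(u + 3)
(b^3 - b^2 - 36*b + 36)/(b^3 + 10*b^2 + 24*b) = (b^2 - 7*b + 6)/(b*(b + 4))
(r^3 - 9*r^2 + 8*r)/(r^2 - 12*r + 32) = r*(r - 1)/(r - 4)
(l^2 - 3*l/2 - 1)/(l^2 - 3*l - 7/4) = 2*(l - 2)/(2*l - 7)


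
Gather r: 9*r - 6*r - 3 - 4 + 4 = 3*r - 3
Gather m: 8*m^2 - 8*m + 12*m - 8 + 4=8*m^2 + 4*m - 4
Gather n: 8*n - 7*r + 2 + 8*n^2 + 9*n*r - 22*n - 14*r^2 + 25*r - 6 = 8*n^2 + n*(9*r - 14) - 14*r^2 + 18*r - 4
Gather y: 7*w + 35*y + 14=7*w + 35*y + 14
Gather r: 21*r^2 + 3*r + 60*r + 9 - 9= 21*r^2 + 63*r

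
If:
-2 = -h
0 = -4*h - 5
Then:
No Solution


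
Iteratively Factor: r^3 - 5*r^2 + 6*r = (r - 2)*(r^2 - 3*r) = r*(r - 2)*(r - 3)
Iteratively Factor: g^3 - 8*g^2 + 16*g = (g)*(g^2 - 8*g + 16) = g*(g - 4)*(g - 4)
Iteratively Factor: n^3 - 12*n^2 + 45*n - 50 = (n - 5)*(n^2 - 7*n + 10) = (n - 5)^2*(n - 2)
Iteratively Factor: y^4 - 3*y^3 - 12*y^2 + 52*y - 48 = (y - 2)*(y^3 - y^2 - 14*y + 24) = (y - 2)^2*(y^2 + y - 12) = (y - 3)*(y - 2)^2*(y + 4)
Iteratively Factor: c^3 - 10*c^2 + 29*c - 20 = (c - 4)*(c^2 - 6*c + 5) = (c - 4)*(c - 1)*(c - 5)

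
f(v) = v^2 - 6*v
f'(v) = 2*v - 6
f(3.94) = -8.12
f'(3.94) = 1.88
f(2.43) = -8.68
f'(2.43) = -1.14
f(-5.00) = 55.00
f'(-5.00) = -16.00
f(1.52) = -6.81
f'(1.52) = -2.96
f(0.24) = -1.38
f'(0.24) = -5.52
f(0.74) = -3.89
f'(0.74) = -4.52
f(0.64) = -3.43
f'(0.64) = -4.72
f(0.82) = -4.25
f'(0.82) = -4.36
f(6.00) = 0.00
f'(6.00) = 6.00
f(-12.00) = 216.00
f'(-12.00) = -30.00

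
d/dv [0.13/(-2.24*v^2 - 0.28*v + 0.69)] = (0.5824*v + 0.0364)/(2.24*v^2 + 0.28*v - 0.69)^2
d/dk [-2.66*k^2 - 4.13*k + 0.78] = -5.32*k - 4.13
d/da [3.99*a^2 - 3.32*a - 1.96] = 7.98*a - 3.32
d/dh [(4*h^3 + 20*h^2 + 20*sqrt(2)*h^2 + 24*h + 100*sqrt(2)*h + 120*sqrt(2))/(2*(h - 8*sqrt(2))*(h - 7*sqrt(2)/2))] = 2*(2*h^4 - 46*sqrt(2)*h^3 - 165*sqrt(2)*h^2 + 94*h^2 + 1120*h + 1000*sqrt(2)*h + 2052 + 2800*sqrt(2))/(2*h^4 - 46*sqrt(2)*h^3 + 753*h^2 - 2576*sqrt(2)*h + 6272)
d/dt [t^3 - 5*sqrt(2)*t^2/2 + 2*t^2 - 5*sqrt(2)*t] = 3*t^2 - 5*sqrt(2)*t + 4*t - 5*sqrt(2)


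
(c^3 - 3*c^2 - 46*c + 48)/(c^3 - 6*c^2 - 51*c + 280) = (c^2 + 5*c - 6)/(c^2 + 2*c - 35)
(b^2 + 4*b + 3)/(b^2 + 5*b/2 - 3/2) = 2*(b + 1)/(2*b - 1)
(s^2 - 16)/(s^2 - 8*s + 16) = (s + 4)/(s - 4)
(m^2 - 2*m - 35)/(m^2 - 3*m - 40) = (m - 7)/(m - 8)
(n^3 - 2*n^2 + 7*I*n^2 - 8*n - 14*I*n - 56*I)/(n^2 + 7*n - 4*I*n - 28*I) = (n^3 + n^2*(-2 + 7*I) + n*(-8 - 14*I) - 56*I)/(n^2 + n*(7 - 4*I) - 28*I)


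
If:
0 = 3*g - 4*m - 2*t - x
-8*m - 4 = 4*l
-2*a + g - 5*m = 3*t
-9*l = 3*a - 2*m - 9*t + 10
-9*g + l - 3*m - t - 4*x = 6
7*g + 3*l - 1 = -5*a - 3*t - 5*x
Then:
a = -223/314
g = -51/314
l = 151/157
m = -154/157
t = 645/314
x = -211/314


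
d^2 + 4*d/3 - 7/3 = (d - 1)*(d + 7/3)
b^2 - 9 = (b - 3)*(b + 3)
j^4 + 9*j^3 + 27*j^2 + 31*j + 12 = (j + 1)^2*(j + 3)*(j + 4)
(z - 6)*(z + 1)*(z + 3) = z^3 - 2*z^2 - 21*z - 18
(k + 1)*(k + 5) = k^2 + 6*k + 5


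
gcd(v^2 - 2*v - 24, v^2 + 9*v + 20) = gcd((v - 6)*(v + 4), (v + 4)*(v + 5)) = v + 4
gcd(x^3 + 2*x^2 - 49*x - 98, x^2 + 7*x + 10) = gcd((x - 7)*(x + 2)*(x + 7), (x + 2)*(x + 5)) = x + 2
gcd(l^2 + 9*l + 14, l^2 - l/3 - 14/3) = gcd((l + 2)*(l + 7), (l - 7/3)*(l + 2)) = l + 2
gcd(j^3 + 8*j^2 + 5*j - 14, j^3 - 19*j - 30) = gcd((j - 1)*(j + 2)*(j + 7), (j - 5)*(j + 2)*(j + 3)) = j + 2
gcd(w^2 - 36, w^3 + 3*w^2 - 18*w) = w + 6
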